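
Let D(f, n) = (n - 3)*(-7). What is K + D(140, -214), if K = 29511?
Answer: 31030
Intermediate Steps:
D(f, n) = 21 - 7*n (D(f, n) = (-3 + n)*(-7) = 21 - 7*n)
K + D(140, -214) = 29511 + (21 - 7*(-214)) = 29511 + (21 + 1498) = 29511 + 1519 = 31030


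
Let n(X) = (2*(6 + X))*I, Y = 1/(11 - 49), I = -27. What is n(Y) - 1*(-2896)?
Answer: 48895/19 ≈ 2573.4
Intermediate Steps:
Y = -1/38 (Y = 1/(-38) = -1/38 ≈ -0.026316)
n(X) = -324 - 54*X (n(X) = (2*(6 + X))*(-27) = (12 + 2*X)*(-27) = -324 - 54*X)
n(Y) - 1*(-2896) = (-324 - 54*(-1/38)) - 1*(-2896) = (-324 + 27/19) + 2896 = -6129/19 + 2896 = 48895/19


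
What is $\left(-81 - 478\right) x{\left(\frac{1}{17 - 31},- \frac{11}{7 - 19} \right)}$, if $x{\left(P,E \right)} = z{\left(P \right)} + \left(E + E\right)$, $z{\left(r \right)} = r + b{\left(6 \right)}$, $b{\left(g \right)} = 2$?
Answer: $- \frac{44161}{21} \approx -2102.9$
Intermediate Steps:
$z{\left(r \right)} = 2 + r$ ($z{\left(r \right)} = r + 2 = 2 + r$)
$x{\left(P,E \right)} = 2 + P + 2 E$ ($x{\left(P,E \right)} = \left(2 + P\right) + \left(E + E\right) = \left(2 + P\right) + 2 E = 2 + P + 2 E$)
$\left(-81 - 478\right) x{\left(\frac{1}{17 - 31},- \frac{11}{7 - 19} \right)} = \left(-81 - 478\right) \left(2 + \frac{1}{17 - 31} + 2 \left(- \frac{11}{7 - 19}\right)\right) = - 559 \left(2 + \frac{1}{-14} + 2 \left(- \frac{11}{-12}\right)\right) = - 559 \left(2 - \frac{1}{14} + 2 \left(\left(-11\right) \left(- \frac{1}{12}\right)\right)\right) = - 559 \left(2 - \frac{1}{14} + 2 \cdot \frac{11}{12}\right) = - 559 \left(2 - \frac{1}{14} + \frac{11}{6}\right) = \left(-559\right) \frac{79}{21} = - \frac{44161}{21}$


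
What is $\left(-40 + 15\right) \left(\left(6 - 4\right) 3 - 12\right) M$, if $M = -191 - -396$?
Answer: $30750$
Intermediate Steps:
$M = 205$ ($M = -191 + 396 = 205$)
$\left(-40 + 15\right) \left(\left(6 - 4\right) 3 - 12\right) M = \left(-40 + 15\right) \left(\left(6 - 4\right) 3 - 12\right) 205 = - 25 \left(2 \cdot 3 - 12\right) 205 = - 25 \left(6 - 12\right) 205 = \left(-25\right) \left(-6\right) 205 = 150 \cdot 205 = 30750$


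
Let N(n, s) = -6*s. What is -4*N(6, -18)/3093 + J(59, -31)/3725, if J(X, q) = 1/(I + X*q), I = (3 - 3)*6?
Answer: -981076631/7024228775 ≈ -0.13967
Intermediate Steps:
I = 0 (I = 0*6 = 0)
J(X, q) = 1/(X*q) (J(X, q) = 1/(0 + X*q) = 1/(X*q))
-4*N(6, -18)/3093 + J(59, -31)/3725 = -(-24)*(-18)/3093 + (1/(59*(-31)))/3725 = -4*108*(1/3093) + ((1/59)*(-1/31))*(1/3725) = -432*1/3093 - 1/1829*1/3725 = -144/1031 - 1/6813025 = -981076631/7024228775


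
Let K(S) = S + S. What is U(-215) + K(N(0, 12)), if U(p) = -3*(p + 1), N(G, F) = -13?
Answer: 616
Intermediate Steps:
K(S) = 2*S
U(p) = -3 - 3*p (U(p) = -3*(1 + p) = -3 - 3*p)
U(-215) + K(N(0, 12)) = (-3 - 3*(-215)) + 2*(-13) = (-3 + 645) - 26 = 642 - 26 = 616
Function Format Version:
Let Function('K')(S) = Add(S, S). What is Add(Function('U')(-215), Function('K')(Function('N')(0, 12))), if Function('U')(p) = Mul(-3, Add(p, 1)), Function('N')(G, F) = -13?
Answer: 616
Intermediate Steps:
Function('K')(S) = Mul(2, S)
Function('U')(p) = Add(-3, Mul(-3, p)) (Function('U')(p) = Mul(-3, Add(1, p)) = Add(-3, Mul(-3, p)))
Add(Function('U')(-215), Function('K')(Function('N')(0, 12))) = Add(Add(-3, Mul(-3, -215)), Mul(2, -13)) = Add(Add(-3, 645), -26) = Add(642, -26) = 616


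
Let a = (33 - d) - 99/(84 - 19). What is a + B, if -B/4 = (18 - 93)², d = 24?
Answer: -1462014/65 ≈ -22493.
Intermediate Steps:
B = -22500 (B = -4*(18 - 93)² = -4*(-75)² = -4*5625 = -22500)
a = 486/65 (a = (33 - 1*24) - 99/(84 - 19) = (33 - 24) - 99/65 = 9 + (1/65)*(-99) = 9 - 99/65 = 486/65 ≈ 7.4769)
a + B = 486/65 - 22500 = -1462014/65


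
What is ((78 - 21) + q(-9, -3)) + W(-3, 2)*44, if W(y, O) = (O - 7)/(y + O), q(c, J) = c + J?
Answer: 265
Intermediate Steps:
q(c, J) = J + c
W(y, O) = (-7 + O)/(O + y)
((78 - 21) + q(-9, -3)) + W(-3, 2)*44 = ((78 - 21) + (-3 - 9)) + ((-7 + 2)/(2 - 3))*44 = (57 - 12) + (-5/(-1))*44 = 45 - 1*(-5)*44 = 45 + 5*44 = 45 + 220 = 265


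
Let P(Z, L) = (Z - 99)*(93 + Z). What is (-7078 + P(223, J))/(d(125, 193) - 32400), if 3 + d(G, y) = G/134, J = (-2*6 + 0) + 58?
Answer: -4302204/4341877 ≈ -0.99086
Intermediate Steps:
J = 46 (J = (-12 + 0) + 58 = -12 + 58 = 46)
P(Z, L) = (-99 + Z)*(93 + Z)
d(G, y) = -3 + G/134
(-7078 + P(223, J))/(d(125, 193) - 32400) = (-7078 + (-9207 + 223² - 6*223))/((-3 + (1/134)*125) - 32400) = (-7078 + (-9207 + 49729 - 1338))/((-3 + 125/134) - 32400) = (-7078 + 39184)/(-277/134 - 32400) = 32106/(-4341877/134) = 32106*(-134/4341877) = -4302204/4341877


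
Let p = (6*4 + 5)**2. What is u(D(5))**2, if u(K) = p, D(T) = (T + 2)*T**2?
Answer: 707281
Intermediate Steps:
D(T) = T**2*(2 + T) (D(T) = (2 + T)*T**2 = T**2*(2 + T))
p = 841 (p = (24 + 5)**2 = 29**2 = 841)
u(K) = 841
u(D(5))**2 = 841**2 = 707281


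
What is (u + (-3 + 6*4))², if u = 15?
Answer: 1296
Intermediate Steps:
(u + (-3 + 6*4))² = (15 + (-3 + 6*4))² = (15 + (-3 + 24))² = (15 + 21)² = 36² = 1296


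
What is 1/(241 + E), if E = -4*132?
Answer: -1/287 ≈ -0.0034843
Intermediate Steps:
E = -528
1/(241 + E) = 1/(241 - 528) = 1/(-287) = -1/287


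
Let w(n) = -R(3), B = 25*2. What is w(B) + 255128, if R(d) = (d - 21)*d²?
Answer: 255290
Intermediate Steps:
R(d) = d²*(-21 + d) (R(d) = (-21 + d)*d² = d²*(-21 + d))
B = 50
w(n) = 162 (w(n) = -3²*(-21 + 3) = -9*(-18) = -1*(-162) = 162)
w(B) + 255128 = 162 + 255128 = 255290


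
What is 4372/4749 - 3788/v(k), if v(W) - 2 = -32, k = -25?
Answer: 3020062/23745 ≈ 127.19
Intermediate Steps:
v(W) = -30 (v(W) = 2 - 32 = -30)
4372/4749 - 3788/v(k) = 4372/4749 - 3788/(-30) = 4372*(1/4749) - 3788*(-1/30) = 4372/4749 + 1894/15 = 3020062/23745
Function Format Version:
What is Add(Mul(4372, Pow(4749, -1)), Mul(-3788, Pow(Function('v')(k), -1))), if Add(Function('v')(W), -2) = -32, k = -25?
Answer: Rational(3020062, 23745) ≈ 127.19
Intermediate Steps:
Function('v')(W) = -30 (Function('v')(W) = Add(2, -32) = -30)
Add(Mul(4372, Pow(4749, -1)), Mul(-3788, Pow(Function('v')(k), -1))) = Add(Mul(4372, Pow(4749, -1)), Mul(-3788, Pow(-30, -1))) = Add(Mul(4372, Rational(1, 4749)), Mul(-3788, Rational(-1, 30))) = Add(Rational(4372, 4749), Rational(1894, 15)) = Rational(3020062, 23745)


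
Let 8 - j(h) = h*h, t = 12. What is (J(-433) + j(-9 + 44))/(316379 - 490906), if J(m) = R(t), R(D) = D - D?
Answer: 1217/174527 ≈ 0.0069731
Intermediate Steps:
j(h) = 8 - h² (j(h) = 8 - h*h = 8 - h²)
R(D) = 0
J(m) = 0
(J(-433) + j(-9 + 44))/(316379 - 490906) = (0 + (8 - (-9 + 44)²))/(316379 - 490906) = (0 + (8 - 1*35²))/(-174527) = (0 + (8 - 1*1225))*(-1/174527) = (0 + (8 - 1225))*(-1/174527) = (0 - 1217)*(-1/174527) = -1217*(-1/174527) = 1217/174527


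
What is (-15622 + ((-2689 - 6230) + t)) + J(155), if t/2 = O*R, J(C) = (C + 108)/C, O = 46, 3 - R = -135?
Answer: -1835712/155 ≈ -11843.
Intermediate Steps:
R = 138 (R = 3 - 1*(-135) = 3 + 135 = 138)
J(C) = (108 + C)/C
t = 12696 (t = 2*(46*138) = 2*6348 = 12696)
(-15622 + ((-2689 - 6230) + t)) + J(155) = (-15622 + ((-2689 - 6230) + 12696)) + (108 + 155)/155 = (-15622 + (-8919 + 12696)) + (1/155)*263 = (-15622 + 3777) + 263/155 = -11845 + 263/155 = -1835712/155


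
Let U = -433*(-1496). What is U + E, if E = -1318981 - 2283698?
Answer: -2954911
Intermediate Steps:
U = 647768
E = -3602679
U + E = 647768 - 3602679 = -2954911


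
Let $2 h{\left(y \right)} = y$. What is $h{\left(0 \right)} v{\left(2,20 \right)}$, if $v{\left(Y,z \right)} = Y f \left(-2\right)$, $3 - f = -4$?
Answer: $0$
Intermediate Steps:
$f = 7$ ($f = 3 - -4 = 3 + 4 = 7$)
$h{\left(y \right)} = \frac{y}{2}$
$v{\left(Y,z \right)} = - 14 Y$ ($v{\left(Y,z \right)} = Y 7 \left(-2\right) = 7 Y \left(-2\right) = - 14 Y$)
$h{\left(0 \right)} v{\left(2,20 \right)} = \frac{1}{2} \cdot 0 \left(\left(-14\right) 2\right) = 0 \left(-28\right) = 0$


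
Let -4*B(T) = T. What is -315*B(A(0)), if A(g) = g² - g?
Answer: 0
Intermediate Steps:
B(T) = -T/4
-315*B(A(0)) = -(-315)*0*(-1 + 0)/4 = -(-315)*0*(-1)/4 = -(-315)*0/4 = -315*0 = 0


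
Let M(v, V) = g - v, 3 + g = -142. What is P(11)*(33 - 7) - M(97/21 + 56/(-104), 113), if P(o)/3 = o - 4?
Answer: 189757/273 ≈ 695.08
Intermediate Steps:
g = -145 (g = -3 - 142 = -145)
P(o) = -12 + 3*o (P(o) = 3*(o - 4) = 3*(-4 + o) = -12 + 3*o)
M(v, V) = -145 - v
P(11)*(33 - 7) - M(97/21 + 56/(-104), 113) = (-12 + 3*11)*(33 - 7) - (-145 - (97/21 + 56/(-104))) = (-12 + 33)*26 - (-145 - (97*(1/21) + 56*(-1/104))) = 21*26 - (-145 - (97/21 - 7/13)) = 546 - (-145 - 1*1114/273) = 546 - (-145 - 1114/273) = 546 - 1*(-40699/273) = 546 + 40699/273 = 189757/273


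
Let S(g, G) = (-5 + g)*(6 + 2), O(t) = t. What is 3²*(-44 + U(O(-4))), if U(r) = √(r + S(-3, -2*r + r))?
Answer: -396 + 18*I*√17 ≈ -396.0 + 74.216*I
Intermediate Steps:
S(g, G) = -40 + 8*g (S(g, G) = (-5 + g)*8 = -40 + 8*g)
U(r) = √(-64 + r) (U(r) = √(r + (-40 + 8*(-3))) = √(r + (-40 - 24)) = √(r - 64) = √(-64 + r))
3²*(-44 + U(O(-4))) = 3²*(-44 + √(-64 - 4)) = 9*(-44 + √(-68)) = 9*(-44 + 2*I*√17) = -396 + 18*I*√17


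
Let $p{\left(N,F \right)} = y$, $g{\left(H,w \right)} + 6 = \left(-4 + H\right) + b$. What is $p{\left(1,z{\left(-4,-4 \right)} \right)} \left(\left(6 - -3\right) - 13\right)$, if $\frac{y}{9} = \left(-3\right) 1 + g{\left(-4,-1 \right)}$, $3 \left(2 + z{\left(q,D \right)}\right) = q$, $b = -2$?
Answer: $684$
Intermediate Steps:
$z{\left(q,D \right)} = -2 + \frac{q}{3}$
$g{\left(H,w \right)} = -12 + H$ ($g{\left(H,w \right)} = -6 + \left(\left(-4 + H\right) - 2\right) = -6 + \left(-6 + H\right) = -12 + H$)
$y = -171$ ($y = 9 \left(\left(-3\right) 1 - 16\right) = 9 \left(-3 - 16\right) = 9 \left(-19\right) = -171$)
$p{\left(N,F \right)} = -171$
$p{\left(1,z{\left(-4,-4 \right)} \right)} \left(\left(6 - -3\right) - 13\right) = - 171 \left(\left(6 - -3\right) - 13\right) = - 171 \left(\left(6 + 3\right) - 13\right) = - 171 \left(9 - 13\right) = \left(-171\right) \left(-4\right) = 684$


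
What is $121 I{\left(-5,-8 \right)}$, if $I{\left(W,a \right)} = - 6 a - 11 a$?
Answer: $16456$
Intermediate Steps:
$I{\left(W,a \right)} = - 17 a$
$121 I{\left(-5,-8 \right)} = 121 \left(\left(-17\right) \left(-8\right)\right) = 121 \cdot 136 = 16456$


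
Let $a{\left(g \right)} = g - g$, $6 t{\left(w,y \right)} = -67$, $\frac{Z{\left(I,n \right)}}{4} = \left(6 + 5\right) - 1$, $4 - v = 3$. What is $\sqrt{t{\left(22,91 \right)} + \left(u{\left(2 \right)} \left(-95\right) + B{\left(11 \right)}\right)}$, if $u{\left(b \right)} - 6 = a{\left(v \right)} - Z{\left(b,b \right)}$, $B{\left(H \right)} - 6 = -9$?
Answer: $\frac{\sqrt{115770}}{6} \approx 56.708$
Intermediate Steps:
$v = 1$ ($v = 4 - 3 = 1$)
$B{\left(H \right)} = -3$ ($B{\left(H \right)} = 6 - 9 = -3$)
$Z{\left(I,n \right)} = 40$ ($Z{\left(I,n \right)} = 4 \left(\left(6 + 5\right) - 1\right) = 4 \left(11 - 1\right) = 4 \cdot 10 = 40$)
$t{\left(w,y \right)} = - \frac{67}{6}$ ($t{\left(w,y \right)} = \frac{1}{6} \left(-67\right) = - \frac{67}{6}$)
$a{\left(g \right)} = 0$
$u{\left(b \right)} = -34$ ($u{\left(b \right)} = 6 + \left(0 - 40\right) = 6 - 40 = -34$)
$\sqrt{t{\left(22,91 \right)} + \left(u{\left(2 \right)} \left(-95\right) + B{\left(11 \right)}\right)} = \sqrt{- \frac{67}{6} - -3227} = \sqrt{- \frac{67}{6} + \left(3230 - 3\right)} = \sqrt{- \frac{67}{6} + 3227} = \sqrt{\frac{19295}{6}} = \frac{\sqrt{115770}}{6}$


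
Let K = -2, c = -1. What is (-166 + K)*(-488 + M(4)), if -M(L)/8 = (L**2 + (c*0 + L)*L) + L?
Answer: 130368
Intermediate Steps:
M(L) = -16*L**2 - 8*L (M(L) = -8*((L**2 + (-1*0 + L)*L) + L) = -8*((L**2 + (0 + L)*L) + L) = -8*((L**2 + L*L) + L) = -8*((L**2 + L**2) + L) = -8*(2*L**2 + L) = -8*(L + 2*L**2) = -16*L**2 - 8*L)
(-166 + K)*(-488 + M(4)) = (-166 - 2)*(-488 - 8*4*(1 + 2*4)) = -168*(-488 - 8*4*(1 + 8)) = -168*(-488 - 8*4*9) = -168*(-488 - 288) = -168*(-776) = 130368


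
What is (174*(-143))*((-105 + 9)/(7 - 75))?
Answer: -597168/17 ≈ -35128.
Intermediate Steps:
(174*(-143))*((-105 + 9)/(7 - 75)) = -(-2388672)/(-68) = -(-2388672)*(-1)/68 = -24882*24/17 = -597168/17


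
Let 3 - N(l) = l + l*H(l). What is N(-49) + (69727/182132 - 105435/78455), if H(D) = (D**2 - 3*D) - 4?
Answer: 5019604474239/40251172 ≈ 1.2471e+5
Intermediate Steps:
H(D) = -4 + D**2 - 3*D
N(l) = 3 - l - l*(-4 + l**2 - 3*l) (N(l) = 3 - (l + l*(-4 + l**2 - 3*l)) = 3 + (-l - l*(-4 + l**2 - 3*l)) = 3 - l - l*(-4 + l**2 - 3*l))
N(-49) + (69727/182132 - 105435/78455) = (3 - 1*(-49) - 49*(4 - 1*(-49)**2 + 3*(-49))) + (69727/182132 - 105435/78455) = (3 + 49 - 49*(4 - 1*2401 - 147)) + (69727*(1/182132) - 105435*1/78455) = (3 + 49 - 49*(4 - 2401 - 147)) + (69727/182132 - 297/221) = (3 + 49 - 49*(-2544)) - 38683537/40251172 = (3 + 49 + 124656) - 38683537/40251172 = 124708 - 38683537/40251172 = 5019604474239/40251172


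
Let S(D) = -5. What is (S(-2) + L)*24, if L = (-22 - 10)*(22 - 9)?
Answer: -10104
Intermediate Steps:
L = -416 (L = -32*13 = -416)
(S(-2) + L)*24 = (-5 - 416)*24 = -421*24 = -10104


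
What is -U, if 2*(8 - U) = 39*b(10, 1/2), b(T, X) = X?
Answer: 7/4 ≈ 1.7500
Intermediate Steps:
U = -7/4 (U = 8 - 39*1/2/2 = 8 - 39*1*(1/2)/2 = 8 - 39/(2*2) = 8 - 1/2*39/2 = 8 - 39/4 = -7/4 ≈ -1.7500)
-U = -1*(-7/4) = 7/4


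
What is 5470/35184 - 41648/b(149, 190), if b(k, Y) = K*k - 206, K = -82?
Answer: 95831407/27320376 ≈ 3.5077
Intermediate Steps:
b(k, Y) = -206 - 82*k (b(k, Y) = -82*k - 206 = -206 - 82*k)
5470/35184 - 41648/b(149, 190) = 5470/35184 - 41648/(-206 - 82*149) = 5470*(1/35184) - 41648/(-206 - 12218) = 2735/17592 - 41648/(-12424) = 2735/17592 - 41648*(-1/12424) = 2735/17592 + 5206/1553 = 95831407/27320376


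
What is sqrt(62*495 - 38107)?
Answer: I*sqrt(7417) ≈ 86.122*I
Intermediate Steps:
sqrt(62*495 - 38107) = sqrt(30690 - 38107) = sqrt(-7417) = I*sqrt(7417)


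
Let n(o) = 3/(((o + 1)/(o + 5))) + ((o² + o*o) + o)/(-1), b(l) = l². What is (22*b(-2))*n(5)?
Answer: -4400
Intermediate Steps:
n(o) = -o - 2*o² + 3*(5 + o)/(1 + o) (n(o) = 3/(((1 + o)/(5 + o))) + ((o² + o²) + o)*(-1) = 3/(((1 + o)/(5 + o))) + (2*o² + o)*(-1) = 3*((5 + o)/(1 + o)) + (o + 2*o²)*(-1) = 3*(5 + o)/(1 + o) + (-o - 2*o²) = -o - 2*o² + 3*(5 + o)/(1 + o))
(22*b(-2))*n(5) = (22*(-2)²)*((15 - 3*5² - 2*5³ + 2*5)/(1 + 5)) = (22*4)*((15 - 3*25 - 2*125 + 10)/6) = 88*((15 - 75 - 250 + 10)/6) = 88*((⅙)*(-300)) = 88*(-50) = -4400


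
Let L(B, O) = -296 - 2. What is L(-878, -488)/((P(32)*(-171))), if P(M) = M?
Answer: 149/2736 ≈ 0.054459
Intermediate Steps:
L(B, O) = -298
L(-878, -488)/((P(32)*(-171))) = -298/(32*(-171)) = -298/(-5472) = -298*(-1/5472) = 149/2736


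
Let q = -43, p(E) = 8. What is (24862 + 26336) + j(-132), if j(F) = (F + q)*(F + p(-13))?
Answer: 72898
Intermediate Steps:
j(F) = (-43 + F)*(8 + F) (j(F) = (F - 43)*(F + 8) = (-43 + F)*(8 + F))
(24862 + 26336) + j(-132) = (24862 + 26336) + (-344 + (-132)² - 35*(-132)) = 51198 + (-344 + 17424 + 4620) = 51198 + 21700 = 72898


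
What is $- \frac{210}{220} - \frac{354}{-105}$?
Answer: $\frac{1861}{770} \approx 2.4169$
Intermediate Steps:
$- \frac{210}{220} - \frac{354}{-105} = \left(-210\right) \frac{1}{220} - - \frac{118}{35} = - \frac{21}{22} + \frac{118}{35} = \frac{1861}{770}$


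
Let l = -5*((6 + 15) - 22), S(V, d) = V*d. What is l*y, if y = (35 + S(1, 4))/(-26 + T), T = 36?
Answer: 39/2 ≈ 19.500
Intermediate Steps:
l = 5 (l = -5*(21 - 22) = -5*(-1) = 5)
y = 39/10 (y = (35 + 1*4)/(-26 + 36) = (35 + 4)/10 = 39*(1/10) = 39/10 ≈ 3.9000)
l*y = 5*(39/10) = 39/2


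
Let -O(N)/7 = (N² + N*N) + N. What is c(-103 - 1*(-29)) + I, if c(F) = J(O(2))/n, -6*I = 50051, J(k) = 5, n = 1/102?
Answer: -46991/6 ≈ -7831.8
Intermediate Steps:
O(N) = -14*N² - 7*N (O(N) = -7*((N² + N*N) + N) = -7*((N² + N²) + N) = -7*(2*N² + N) = -7*(N + 2*N²) = -14*N² - 7*N)
n = 1/102 ≈ 0.0098039
I = -50051/6 (I = -⅙*50051 = -50051/6 ≈ -8341.8)
c(F) = 510 (c(F) = 5/(1/102) = 5*102 = 510)
c(-103 - 1*(-29)) + I = 510 - 50051/6 = -46991/6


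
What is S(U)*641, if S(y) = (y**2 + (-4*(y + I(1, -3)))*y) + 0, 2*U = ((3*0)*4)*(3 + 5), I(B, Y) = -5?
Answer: 0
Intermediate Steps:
U = 0 (U = (((3*0)*4)*(3 + 5))/2 = ((0*4)*8)/2 = (0*8)/2 = (1/2)*0 = 0)
S(y) = y**2 + y*(20 - 4*y) (S(y) = (y**2 + (-4*(y - 5))*y) + 0 = (y**2 + (-4*(-5 + y))*y) + 0 = (y**2 + (20 - 4*y)*y) + 0 = (y**2 + y*(20 - 4*y)) + 0 = y**2 + y*(20 - 4*y))
S(U)*641 = (0*(20 - 3*0))*641 = (0*(20 + 0))*641 = (0*20)*641 = 0*641 = 0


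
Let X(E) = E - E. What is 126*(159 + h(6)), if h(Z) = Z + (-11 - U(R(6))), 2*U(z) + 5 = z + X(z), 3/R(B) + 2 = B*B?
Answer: 670257/34 ≈ 19713.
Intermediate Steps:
R(B) = 3/(-2 + B**2) (R(B) = 3/(-2 + B*B) = 3/(-2 + B**2))
X(E) = 0
U(z) = -5/2 + z/2 (U(z) = -5/2 + (z + 0)/2 = -5/2 + z/2)
h(Z) = -581/68 + Z (h(Z) = Z + (-11 - (-5/2 + (3/(-2 + 6**2))/2)) = Z + (-11 - (-5/2 + (3/(-2 + 36))/2)) = Z + (-11 - (-5/2 + (3/34)/2)) = Z + (-11 - (-5/2 + (3*(1/34))/2)) = Z + (-11 - (-5/2 + (1/2)*(3/34))) = Z + (-11 - (-5/2 + 3/68)) = Z + (-11 - 1*(-167/68)) = Z + (-11 + 167/68) = Z - 581/68 = -581/68 + Z)
126*(159 + h(6)) = 126*(159 + (-581/68 + 6)) = 126*(159 - 173/68) = 126*(10639/68) = 670257/34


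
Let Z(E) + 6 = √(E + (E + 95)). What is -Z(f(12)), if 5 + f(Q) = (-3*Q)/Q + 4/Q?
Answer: 6 - √717/3 ≈ -2.9256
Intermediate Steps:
f(Q) = -8 + 4/Q (f(Q) = -5 + ((-3*Q)/Q + 4/Q) = -5 + (-3 + 4/Q) = -8 + 4/Q)
Z(E) = -6 + √(95 + 2*E) (Z(E) = -6 + √(E + (E + 95)) = -6 + √(E + (95 + E)) = -6 + √(95 + 2*E))
-Z(f(12)) = -(-6 + √(95 + 2*(-8 + 4/12))) = -(-6 + √(95 + 2*(-8 + 4*(1/12)))) = -(-6 + √(95 + 2*(-8 + ⅓))) = -(-6 + √(95 + 2*(-23/3))) = -(-6 + √(95 - 46/3)) = -(-6 + √(239/3)) = -(-6 + √717/3) = 6 - √717/3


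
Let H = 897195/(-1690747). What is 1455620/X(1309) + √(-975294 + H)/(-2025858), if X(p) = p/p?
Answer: 1455620 - I*√2788001735361424311/3425213335926 ≈ 1.4556e+6 - 0.00048748*I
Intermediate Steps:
H = -897195/1690747 (H = 897195*(-1/1690747) = -897195/1690747 ≈ -0.53065)
X(p) = 1
1455620/X(1309) + √(-975294 + H)/(-2025858) = 1455620/1 + √(-975294 - 897195/1690747)/(-2025858) = 1455620*1 + √(-1648976301813/1690747)*(-1/2025858) = 1455620 + (I*√2788001735361424311/1690747)*(-1/2025858) = 1455620 - I*√2788001735361424311/3425213335926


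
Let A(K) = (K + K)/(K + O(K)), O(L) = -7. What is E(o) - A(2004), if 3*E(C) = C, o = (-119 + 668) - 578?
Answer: -69937/5991 ≈ -11.674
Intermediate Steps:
o = -29 (o = 549 - 578 = -29)
E(C) = C/3
A(K) = 2*K/(-7 + K) (A(K) = (K + K)/(K - 7) = (2*K)/(-7 + K) = 2*K/(-7 + K))
E(o) - A(2004) = (1/3)*(-29) - 2*2004/(-7 + 2004) = -29/3 - 2*2004/1997 = -29/3 - 1*4008/1997 = -29/3 - 4008/1997 = -69937/5991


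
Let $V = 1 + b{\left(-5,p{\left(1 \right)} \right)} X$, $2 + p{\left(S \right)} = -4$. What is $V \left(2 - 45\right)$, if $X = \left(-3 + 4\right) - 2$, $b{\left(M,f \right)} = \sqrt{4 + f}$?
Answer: $-43 + 43 i \sqrt{2} \approx -43.0 + 60.811 i$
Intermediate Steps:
$p{\left(S \right)} = -6$ ($p{\left(S \right)} = -2 - 4 = -6$)
$X = -1$ ($X = 1 - 2 = -1$)
$V = 1 - i \sqrt{2}$ ($V = 1 + \sqrt{4 - 6} \left(-1\right) = 1 + \sqrt{-2} \left(-1\right) = 1 + i \sqrt{2} \left(-1\right) = 1 - i \sqrt{2} \approx 1.0 - 1.4142 i$)
$V \left(2 - 45\right) = \left(1 - i \sqrt{2}\right) \left(2 - 45\right) = \left(1 - i \sqrt{2}\right) \left(-43\right) = -43 + 43 i \sqrt{2}$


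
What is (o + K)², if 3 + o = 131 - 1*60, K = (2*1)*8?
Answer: 7056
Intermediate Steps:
K = 16 (K = 2*8 = 16)
o = 68 (o = -3 + (131 - 1*60) = -3 + (131 - 60) = -3 + 71 = 68)
(o + K)² = (68 + 16)² = 84² = 7056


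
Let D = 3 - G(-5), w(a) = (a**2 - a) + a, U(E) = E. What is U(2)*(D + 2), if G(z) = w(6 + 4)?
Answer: -190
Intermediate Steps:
w(a) = a**2
G(z) = 100 (G(z) = (6 + 4)**2 = 10**2 = 100)
D = -97 (D = 3 - 1*100 = 3 - 100 = -97)
U(2)*(D + 2) = 2*(-97 + 2) = 2*(-95) = -190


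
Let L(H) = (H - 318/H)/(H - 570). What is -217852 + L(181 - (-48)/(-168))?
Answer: -750964660143/3447125 ≈ -2.1785e+5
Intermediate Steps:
L(H) = (H - 318/H)/(-570 + H)
-217852 + L(181 - (-48)/(-168)) = -217852 + (-318 + (181 - (-48)/(-168))²)/((181 - (-48)/(-168))*(-570 + (181 - (-48)/(-168)))) = -217852 + (-318 + (181 - (-48)*(-1)/168)²)/((181 - (-48)*(-1)/168)*(-570 + (181 - (-48)*(-1)/168))) = -217852 + (-318 + (181 - 1*2/7)²)/((181 - 1*2/7)*(-570 + (181 - 1*2/7))) = -217852 + (-318 + (181 - 2/7)²)/((181 - 2/7)*(-570 + (181 - 2/7))) = -217852 + (-318 + (1265/7)²)/((1265/7)*(-570 + 1265/7)) = -217852 + 7*(-318 + 1600225/49)/(1265*(-2725/7)) = -217852 + (7/1265)*(-7/2725)*(1584643/49) = -217852 - 1584643/3447125 = -750964660143/3447125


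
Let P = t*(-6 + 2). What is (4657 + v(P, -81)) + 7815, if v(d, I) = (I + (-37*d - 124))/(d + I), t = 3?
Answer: 1159657/93 ≈ 12469.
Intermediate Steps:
P = -12 (P = 3*(-6 + 2) = 3*(-4) = -12)
v(d, I) = (-124 + I - 37*d)/(I + d) (v(d, I) = (I + (-124 - 37*d))/(I + d) = (-124 + I - 37*d)/(I + d))
(4657 + v(P, -81)) + 7815 = (4657 + (-124 - 81 - 37*(-12))/(-81 - 12)) + 7815 = (4657 + (-124 - 81 + 444)/(-93)) + 7815 = (4657 - 1/93*239) + 7815 = (4657 - 239/93) + 7815 = 432862/93 + 7815 = 1159657/93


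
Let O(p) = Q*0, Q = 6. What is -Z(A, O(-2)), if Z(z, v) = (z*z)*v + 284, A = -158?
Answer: -284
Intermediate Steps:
O(p) = 0 (O(p) = 6*0 = 0)
Z(z, v) = 284 + v*z² (Z(z, v) = z²*v + 284 = v*z² + 284 = 284 + v*z²)
-Z(A, O(-2)) = -(284 + 0*(-158)²) = -(284 + 0*24964) = -(284 + 0) = -1*284 = -284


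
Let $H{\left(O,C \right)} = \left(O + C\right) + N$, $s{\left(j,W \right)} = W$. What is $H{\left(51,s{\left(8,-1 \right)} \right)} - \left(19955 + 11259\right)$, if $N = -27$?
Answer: $-31191$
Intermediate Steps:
$H{\left(O,C \right)} = -27 + C + O$ ($H{\left(O,C \right)} = \left(O + C\right) - 27 = \left(C + O\right) - 27 = -27 + C + O$)
$H{\left(51,s{\left(8,-1 \right)} \right)} - \left(19955 + 11259\right) = \left(-27 - 1 + 51\right) - \left(19955 + 11259\right) = 23 - 31214 = -31191$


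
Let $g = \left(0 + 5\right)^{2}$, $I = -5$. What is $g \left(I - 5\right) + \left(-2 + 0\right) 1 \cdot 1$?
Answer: $-252$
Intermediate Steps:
$g = 25$ ($g = 5^{2} = 25$)
$g \left(I - 5\right) + \left(-2 + 0\right) 1 \cdot 1 = 25 \left(-5 - 5\right) + \left(-2 + 0\right) 1 \cdot 1 = 25 \left(-10\right) + \left(-2\right) 1 \cdot 1 = -250 - 2 = -252$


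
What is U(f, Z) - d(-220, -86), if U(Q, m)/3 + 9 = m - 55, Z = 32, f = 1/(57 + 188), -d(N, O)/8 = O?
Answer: -784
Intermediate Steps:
d(N, O) = -8*O
f = 1/245 ≈ 0.0040816
U(Q, m) = -192 + 3*m (U(Q, m) = -27 + 3*(m - 55) = -27 + 3*(-55 + m) = -27 + (-165 + 3*m) = -192 + 3*m)
U(f, Z) - d(-220, -86) = (-192 + 3*32) - (-8)*(-86) = (-192 + 96) - 1*688 = -96 - 688 = -784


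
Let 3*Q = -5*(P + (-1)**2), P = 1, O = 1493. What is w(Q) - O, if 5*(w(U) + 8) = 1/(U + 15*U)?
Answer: -1200803/800 ≈ -1501.0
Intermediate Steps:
Q = -10/3 (Q = (-5*(1 + (-1)**2))/3 = (-5*(1 + 1))/3 = (-5*2)/3 = (1/3)*(-10) = -10/3 ≈ -3.3333)
w(U) = -8 + 1/(80*U) (w(U) = -8 + 1/(5*(U + 15*U)) = -8 + 1/(5*((16*U))) = -8 + (1/(16*U))/5 = -8 + 1/(80*U))
w(Q) - O = (-8 + 1/(80*(-10/3))) - 1*1493 = (-8 + (1/80)*(-3/10)) - 1493 = (-8 - 3/800) - 1493 = -6403/800 - 1493 = -1200803/800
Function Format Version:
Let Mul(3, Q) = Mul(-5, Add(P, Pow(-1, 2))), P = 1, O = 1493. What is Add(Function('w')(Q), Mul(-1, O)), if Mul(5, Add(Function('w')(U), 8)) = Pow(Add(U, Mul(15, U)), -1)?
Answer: Rational(-1200803, 800) ≈ -1501.0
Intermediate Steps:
Q = Rational(-10, 3) (Q = Mul(Rational(1, 3), Mul(-5, Add(1, Pow(-1, 2)))) = Mul(Rational(1, 3), Mul(-5, Add(1, 1))) = Mul(Rational(1, 3), Mul(-5, 2)) = Mul(Rational(1, 3), -10) = Rational(-10, 3) ≈ -3.3333)
Function('w')(U) = Add(-8, Mul(Rational(1, 80), Pow(U, -1))) (Function('w')(U) = Add(-8, Mul(Rational(1, 5), Pow(Add(U, Mul(15, U)), -1))) = Add(-8, Mul(Rational(1, 5), Pow(Mul(16, U), -1))) = Add(-8, Mul(Rational(1, 5), Mul(Rational(1, 16), Pow(U, -1)))) = Add(-8, Mul(Rational(1, 80), Pow(U, -1))))
Add(Function('w')(Q), Mul(-1, O)) = Add(Add(-8, Mul(Rational(1, 80), Pow(Rational(-10, 3), -1))), Mul(-1, 1493)) = Add(Add(-8, Mul(Rational(1, 80), Rational(-3, 10))), -1493) = Add(Add(-8, Rational(-3, 800)), -1493) = Add(Rational(-6403, 800), -1493) = Rational(-1200803, 800)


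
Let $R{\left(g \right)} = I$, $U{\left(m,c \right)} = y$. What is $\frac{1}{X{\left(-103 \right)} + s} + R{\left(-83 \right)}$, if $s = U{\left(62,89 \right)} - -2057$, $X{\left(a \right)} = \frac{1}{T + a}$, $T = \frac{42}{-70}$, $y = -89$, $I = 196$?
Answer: $\frac{199806642}{1019419} \approx 196.0$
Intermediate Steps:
$U{\left(m,c \right)} = -89$
$T = - \frac{3}{5}$ ($T = 42 \left(- \frac{1}{70}\right) = - \frac{3}{5} \approx -0.6$)
$X{\left(a \right)} = \frac{1}{- \frac{3}{5} + a}$
$R{\left(g \right)} = 196$
$s = 1968$ ($s = -89 - -2057 = -89 + 2057 = 1968$)
$\frac{1}{X{\left(-103 \right)} + s} + R{\left(-83 \right)} = \frac{1}{\frac{5}{-3 + 5 \left(-103\right)} + 1968} + 196 = \frac{1}{\frac{5}{-3 - 515} + 1968} + 196 = \frac{1}{\frac{5}{-518} + 1968} + 196 = \frac{1}{5 \left(- \frac{1}{518}\right) + 1968} + 196 = \frac{1}{- \frac{5}{518} + 1968} + 196 = \frac{1}{\frac{1019419}{518}} + 196 = \frac{518}{1019419} + 196 = \frac{199806642}{1019419}$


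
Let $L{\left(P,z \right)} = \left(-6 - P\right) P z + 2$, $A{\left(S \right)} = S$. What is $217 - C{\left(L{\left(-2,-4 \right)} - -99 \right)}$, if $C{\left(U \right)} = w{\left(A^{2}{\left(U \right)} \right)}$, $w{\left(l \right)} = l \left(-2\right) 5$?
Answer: $47827$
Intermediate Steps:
$L{\left(P,z \right)} = 2 + P z \left(-6 - P\right)$ ($L{\left(P,z \right)} = P \left(-6 - P\right) z + 2 = P z \left(-6 - P\right) + 2 = 2 + P z \left(-6 - P\right)$)
$w{\left(l \right)} = - 10 l$ ($w{\left(l \right)} = - 2 l 5 = - 10 l$)
$C{\left(U \right)} = - 10 U^{2}$
$217 - C{\left(L{\left(-2,-4 \right)} - -99 \right)} = 217 - - 10 \left(\left(2 - - 4 \left(-2\right)^{2} - \left(-12\right) \left(-4\right)\right) - -99\right)^{2} = 217 - - 10 \left(\left(2 - \left(-4\right) 4 - 48\right) + 99\right)^{2} = 217 - - 10 \left(\left(2 + 16 - 48\right) + 99\right)^{2} = 217 - - 10 \left(-30 + 99\right)^{2} = 217 - - 10 \cdot 69^{2} = 217 - \left(-10\right) 4761 = 217 - -47610 = 217 + 47610 = 47827$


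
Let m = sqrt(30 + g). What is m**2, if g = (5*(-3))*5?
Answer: -45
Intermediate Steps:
g = -75 (g = -15*5 = -75)
m = 3*I*sqrt(5) (m = sqrt(30 - 75) = sqrt(-45) = 3*I*sqrt(5) ≈ 6.7082*I)
m**2 = (3*I*sqrt(5))**2 = -45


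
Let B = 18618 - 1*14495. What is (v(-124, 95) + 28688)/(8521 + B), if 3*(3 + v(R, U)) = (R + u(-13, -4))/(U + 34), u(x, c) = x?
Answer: 5550479/2446614 ≈ 2.2686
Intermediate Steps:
B = 4123 (B = 18618 - 14495 = 4123)
v(R, U) = -3 + (-13 + R)/(3*(34 + U)) (v(R, U) = -3 + ((R - 13)/(U + 34))/3 = -3 + ((-13 + R)/(34 + U))/3 = -3 + (-13 + R)/(3*(34 + U)))
(v(-124, 95) + 28688)/(8521 + B) = ((-319 - 124 - 9*95)/(3*(34 + 95)) + 28688)/(8521 + 4123) = ((1/3)*(-319 - 124 - 855)/129 + 28688)/12644 = ((1/3)*(1/129)*(-1298) + 28688)*(1/12644) = (-1298/387 + 28688)*(1/12644) = (11100958/387)*(1/12644) = 5550479/2446614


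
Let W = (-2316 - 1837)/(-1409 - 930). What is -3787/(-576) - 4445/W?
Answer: -5972861069/2392128 ≈ -2496.9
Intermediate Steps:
W = 4153/2339 (W = -4153/(-2339) = -4153*(-1/2339) = 4153/2339 ≈ 1.7755)
-3787/(-576) - 4445/W = -3787/(-576) - 4445/4153/2339 = -3787*(-1/576) - 4445*2339/4153 = 3787/576 - 10396855/4153 = -5972861069/2392128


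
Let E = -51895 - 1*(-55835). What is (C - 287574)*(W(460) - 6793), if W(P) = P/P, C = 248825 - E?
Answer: 289943688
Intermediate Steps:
E = 3940 (E = -51895 + 55835 = 3940)
C = 244885 (C = 248825 - 1*3940 = 248825 - 3940 = 244885)
W(P) = 1
(C - 287574)*(W(460) - 6793) = (244885 - 287574)*(1 - 6793) = -42689*(-6792) = 289943688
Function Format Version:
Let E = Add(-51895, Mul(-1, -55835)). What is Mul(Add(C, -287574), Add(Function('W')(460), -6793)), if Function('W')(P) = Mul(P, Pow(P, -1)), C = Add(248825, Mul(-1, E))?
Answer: 289943688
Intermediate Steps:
E = 3940 (E = Add(-51895, 55835) = 3940)
C = 244885 (C = Add(248825, Mul(-1, 3940)) = Add(248825, -3940) = 244885)
Function('W')(P) = 1
Mul(Add(C, -287574), Add(Function('W')(460), -6793)) = Mul(Add(244885, -287574), Add(1, -6793)) = Mul(-42689, -6792) = 289943688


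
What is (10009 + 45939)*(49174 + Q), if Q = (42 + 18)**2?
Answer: 2952599752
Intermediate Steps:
Q = 3600 (Q = 60**2 = 3600)
(10009 + 45939)*(49174 + Q) = (10009 + 45939)*(49174 + 3600) = 55948*52774 = 2952599752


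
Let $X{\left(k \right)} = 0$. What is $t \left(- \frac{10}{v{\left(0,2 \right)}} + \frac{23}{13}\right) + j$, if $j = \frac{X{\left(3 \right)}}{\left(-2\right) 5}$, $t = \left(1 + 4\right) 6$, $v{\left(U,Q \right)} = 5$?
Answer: $- \frac{90}{13} \approx -6.9231$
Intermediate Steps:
$t = 30$ ($t = 5 \cdot 6 = 30$)
$j = 0$ ($j = \frac{0}{\left(-2\right) 5} = \frac{0}{-10} = 0 \left(- \frac{1}{10}\right) = 0$)
$t \left(- \frac{10}{v{\left(0,2 \right)}} + \frac{23}{13}\right) + j = 30 \left(- \frac{10}{5} + \frac{23}{13}\right) + 0 = 30 \left(\left(-10\right) \frac{1}{5} + 23 \cdot \frac{1}{13}\right) + 0 = 30 \left(-2 + \frac{23}{13}\right) + 0 = 30 \left(- \frac{3}{13}\right) + 0 = - \frac{90}{13} + 0 = - \frac{90}{13}$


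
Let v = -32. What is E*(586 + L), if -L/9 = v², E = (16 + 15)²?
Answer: -8293430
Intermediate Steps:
E = 961 (E = 31² = 961)
L = -9216 (L = -9*(-32)² = -9*1024 = -9216)
E*(586 + L) = 961*(586 - 9216) = 961*(-8630) = -8293430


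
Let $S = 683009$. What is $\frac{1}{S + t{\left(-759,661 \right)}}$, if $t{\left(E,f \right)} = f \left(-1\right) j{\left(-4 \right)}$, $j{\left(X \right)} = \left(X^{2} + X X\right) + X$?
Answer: $\frac{1}{664501} \approx 1.5049 \cdot 10^{-6}$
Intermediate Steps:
$j{\left(X \right)} = X + 2 X^{2}$ ($j{\left(X \right)} = \left(X^{2} + X^{2}\right) + X = 2 X^{2} + X = X + 2 X^{2}$)
$t{\left(E,f \right)} = - 28 f$ ($t{\left(E,f \right)} = f \left(-1\right) \left(- 4 \left(1 + 2 \left(-4\right)\right)\right) = - f \left(- 4 \left(1 - 8\right)\right) = - f \left(\left(-4\right) \left(-7\right)\right) = - f 28 = - 28 f$)
$\frac{1}{S + t{\left(-759,661 \right)}} = \frac{1}{683009 - 18508} = \frac{1}{664501}$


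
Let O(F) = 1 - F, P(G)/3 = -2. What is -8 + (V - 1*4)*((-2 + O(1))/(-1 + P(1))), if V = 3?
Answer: -58/7 ≈ -8.2857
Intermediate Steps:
P(G) = -6 (P(G) = 3*(-2) = -6)
-8 + (V - 1*4)*((-2 + O(1))/(-1 + P(1))) = -8 + (3 - 1*4)*((-2 + (1 - 1*1))/(-1 - 6)) = -8 + (3 - 4)*((-2 + (1 - 1))/(-7)) = -8 - (-2 + 0)*(-1)/7 = -8 - (-2)*(-1)/7 = -8 - 1*2/7 = -8 - 2/7 = -58/7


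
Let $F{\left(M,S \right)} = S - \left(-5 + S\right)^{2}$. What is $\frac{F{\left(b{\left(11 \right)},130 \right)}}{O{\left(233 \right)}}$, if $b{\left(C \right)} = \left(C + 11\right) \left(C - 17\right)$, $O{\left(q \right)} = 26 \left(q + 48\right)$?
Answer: $- \frac{15495}{7306} \approx -2.1209$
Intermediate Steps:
$O{\left(q \right)} = 1248 + 26 q$ ($O{\left(q \right)} = 26 \left(48 + q\right) = 1248 + 26 q$)
$b{\left(C \right)} = \left(-17 + C\right) \left(11 + C\right)$ ($b{\left(C \right)} = \left(11 + C\right) \left(-17 + C\right) = \left(-17 + C\right) \left(11 + C\right)$)
$\frac{F{\left(b{\left(11 \right)},130 \right)}}{O{\left(233 \right)}} = \frac{130 - \left(-5 + 130\right)^{2}}{1248 + 26 \cdot 233} = \frac{130 - 125^{2}}{1248 + 6058} = \frac{130 - 15625}{7306} = \left(130 - 15625\right) \frac{1}{7306} = \left(-15495\right) \frac{1}{7306} = - \frac{15495}{7306}$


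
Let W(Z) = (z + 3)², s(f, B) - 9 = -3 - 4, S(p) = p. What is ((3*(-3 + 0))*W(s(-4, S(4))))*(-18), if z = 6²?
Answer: 246402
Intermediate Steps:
s(f, B) = 2 (s(f, B) = 9 + (-3 - 4) = 9 - 7 = 2)
z = 36
W(Z) = 1521 (W(Z) = (36 + 3)² = 39² = 1521)
((3*(-3 + 0))*W(s(-4, S(4))))*(-18) = ((3*(-3 + 0))*1521)*(-18) = ((3*(-3))*1521)*(-18) = -9*1521*(-18) = -13689*(-18) = 246402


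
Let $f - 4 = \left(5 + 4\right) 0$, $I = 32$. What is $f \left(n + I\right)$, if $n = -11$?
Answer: $84$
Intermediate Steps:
$f = 4$ ($f = 4 + \left(5 + 4\right) 0 = 4 + 9 \cdot 0 = 4 + 0 = 4$)
$f \left(n + I\right) = 4 \left(-11 + 32\right) = 4 \cdot 21 = 84$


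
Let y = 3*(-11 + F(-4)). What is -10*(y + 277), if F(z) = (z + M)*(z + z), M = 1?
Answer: -3160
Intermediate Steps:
F(z) = 2*z*(1 + z) (F(z) = (z + 1)*(z + z) = (1 + z)*(2*z) = 2*z*(1 + z))
y = 39 (y = 3*(-11 + 2*(-4)*(1 - 4)) = 3*(-11 + 2*(-4)*(-3)) = 3*(-11 + 24) = 3*13 = 39)
-10*(y + 277) = -10*(39 + 277) = -10*316 = -3160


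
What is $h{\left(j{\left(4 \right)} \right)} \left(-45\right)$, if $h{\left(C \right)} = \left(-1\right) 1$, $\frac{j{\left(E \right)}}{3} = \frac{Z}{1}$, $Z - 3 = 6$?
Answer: $45$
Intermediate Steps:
$Z = 9$ ($Z = 3 + 6 = 9$)
$j{\left(E \right)} = 27$ ($j{\left(E \right)} = 3 \cdot \frac{9}{1} = 3 \cdot 9 \cdot 1 = 3 \cdot 9 = 27$)
$h{\left(C \right)} = -1$
$h{\left(j{\left(4 \right)} \right)} \left(-45\right) = \left(-1\right) \left(-45\right) = 45$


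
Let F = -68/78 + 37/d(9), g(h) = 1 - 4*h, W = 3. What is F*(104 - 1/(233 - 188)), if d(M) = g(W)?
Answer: -8501743/19305 ≈ -440.39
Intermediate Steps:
g(h) = 1 - 4*h
d(M) = -11 (d(M) = 1 - 4*3 = 1 - 12 = -11)
F = -1817/429 (F = -68/78 + 37/(-11) = -68*1/78 + 37*(-1/11) = -34/39 - 37/11 = -1817/429 ≈ -4.2354)
F*(104 - 1/(233 - 188)) = -1817*(104 - 1/(233 - 188))/429 = -1817*(104 - 1/45)/429 = -1817/429*4679/45 = -8501743/19305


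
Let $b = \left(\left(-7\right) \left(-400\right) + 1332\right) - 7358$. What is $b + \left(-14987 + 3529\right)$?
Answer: $-14684$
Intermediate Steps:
$b = -3226$ ($b = \left(2800 + 1332\right) - 7358 = 4132 - 7358 = -3226$)
$b + \left(-14987 + 3529\right) = -3226 + \left(-14987 + 3529\right) = -3226 - 11458 = -14684$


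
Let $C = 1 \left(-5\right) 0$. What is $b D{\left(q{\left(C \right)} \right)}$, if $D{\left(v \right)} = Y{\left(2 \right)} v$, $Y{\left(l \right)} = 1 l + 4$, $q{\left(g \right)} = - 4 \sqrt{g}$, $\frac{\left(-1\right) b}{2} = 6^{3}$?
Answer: $0$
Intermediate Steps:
$C = 0$ ($C = \left(-5\right) 0 = 0$)
$b = -432$ ($b = - 2 \cdot 6^{3} = \left(-2\right) 216 = -432$)
$Y{\left(l \right)} = 4 + l$ ($Y{\left(l \right)} = l + 4 = 4 + l$)
$D{\left(v \right)} = 6 v$ ($D{\left(v \right)} = \left(4 + 2\right) v = 6 v$)
$b D{\left(q{\left(C \right)} \right)} = - 432 \cdot 6 \left(- 4 \sqrt{0}\right) = - 432 \cdot 6 \left(\left(-4\right) 0\right) = - 432 \cdot 6 \cdot 0 = \left(-432\right) 0 = 0$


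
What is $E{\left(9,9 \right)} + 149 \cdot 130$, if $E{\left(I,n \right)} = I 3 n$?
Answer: $19613$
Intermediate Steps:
$E{\left(I,n \right)} = 3 I n$
$E{\left(9,9 \right)} + 149 \cdot 130 = 3 \cdot 9 \cdot 9 + 149 \cdot 130 = 243 + 19370 = 19613$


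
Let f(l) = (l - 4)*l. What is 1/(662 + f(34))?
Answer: 1/1682 ≈ 0.00059453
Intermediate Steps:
f(l) = l*(-4 + l) (f(l) = (-4 + l)*l = l*(-4 + l))
1/(662 + f(34)) = 1/(662 + 34*(-4 + 34)) = 1/(662 + 34*30) = 1/(662 + 1020) = 1/1682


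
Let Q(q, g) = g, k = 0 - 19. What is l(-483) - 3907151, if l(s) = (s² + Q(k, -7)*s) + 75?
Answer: -3670406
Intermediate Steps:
k = -19
l(s) = 75 + s² - 7*s (l(s) = (s² - 7*s) + 75 = 75 + s² - 7*s)
l(-483) - 3907151 = (75 + (-483)² - 7*(-483)) - 3907151 = (75 + 233289 + 3381) - 3907151 = 236745 - 3907151 = -3670406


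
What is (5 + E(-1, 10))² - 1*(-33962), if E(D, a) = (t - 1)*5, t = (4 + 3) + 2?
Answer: 35987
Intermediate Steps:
t = 9 (t = 7 + 2 = 9)
E(D, a) = 40 (E(D, a) = (9 - 1)*5 = 8*5 = 40)
(5 + E(-1, 10))² - 1*(-33962) = (5 + 40)² - 1*(-33962) = 45² + 33962 = 2025 + 33962 = 35987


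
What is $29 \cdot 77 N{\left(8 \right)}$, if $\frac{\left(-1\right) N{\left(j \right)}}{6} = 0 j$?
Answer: $0$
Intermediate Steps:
$N{\left(j \right)} = 0$ ($N{\left(j \right)} = - 6 \cdot 0 j = \left(-6\right) 0 = 0$)
$29 \cdot 77 N{\left(8 \right)} = 29 \cdot 77 \cdot 0 = 2233 \cdot 0 = 0$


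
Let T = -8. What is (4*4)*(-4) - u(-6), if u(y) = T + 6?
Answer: -62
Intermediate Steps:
u(y) = -2 (u(y) = -8 + 6 = -2)
(4*4)*(-4) - u(-6) = (4*4)*(-4) - 1*(-2) = 16*(-4) + 2 = -64 + 2 = -62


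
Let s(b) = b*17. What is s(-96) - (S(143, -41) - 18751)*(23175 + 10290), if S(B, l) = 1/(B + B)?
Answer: 179465133273/286 ≈ 6.2750e+8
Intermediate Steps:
S(B, l) = 1/(2*B)
s(b) = 17*b
s(-96) - (S(143, -41) - 18751)*(23175 + 10290) = 17*(-96) - ((½)/143 - 18751)*(23175 + 10290) = -1632 - ((½)*(1/143) - 18751)*33465 = -1632 - (1/286 - 18751)*33465 = -1632 - (-5362785)*33465/286 = -1632 - 1*(-179465600025/286) = -1632 + 179465600025/286 = 179465133273/286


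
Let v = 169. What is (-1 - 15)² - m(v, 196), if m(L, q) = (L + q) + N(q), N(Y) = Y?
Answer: -305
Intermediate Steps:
m(L, q) = L + 2*q (m(L, q) = (L + q) + q = L + 2*q)
(-1 - 15)² - m(v, 196) = (-1 - 15)² - (169 + 2*196) = (-16)² - (169 + 392) = 256 - 1*561 = 256 - 561 = -305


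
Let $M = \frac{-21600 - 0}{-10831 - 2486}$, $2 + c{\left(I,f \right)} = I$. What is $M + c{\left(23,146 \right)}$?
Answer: $\frac{100419}{4439} \approx 22.622$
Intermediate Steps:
$c{\left(I,f \right)} = -2 + I$
$M = \frac{7200}{4439}$ ($M = \frac{-21600 + 0}{-13317} = \left(-21600\right) \left(- \frac{1}{13317}\right) = \frac{7200}{4439} \approx 1.622$)
$M + c{\left(23,146 \right)} = \frac{7200}{4439} + \left(-2 + 23\right) = \frac{7200}{4439} + 21 = \frac{100419}{4439}$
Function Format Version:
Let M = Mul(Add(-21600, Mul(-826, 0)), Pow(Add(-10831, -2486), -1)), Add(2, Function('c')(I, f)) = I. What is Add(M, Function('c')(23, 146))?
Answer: Rational(100419, 4439) ≈ 22.622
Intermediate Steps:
Function('c')(I, f) = Add(-2, I)
M = Rational(7200, 4439) (M = Mul(Add(-21600, 0), Pow(-13317, -1)) = Mul(-21600, Rational(-1, 13317)) = Rational(7200, 4439) ≈ 1.6220)
Add(M, Function('c')(23, 146)) = Add(Rational(7200, 4439), Add(-2, 23)) = Add(Rational(7200, 4439), 21) = Rational(100419, 4439)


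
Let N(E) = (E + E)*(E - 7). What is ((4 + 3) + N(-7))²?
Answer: 41209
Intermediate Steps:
N(E) = 2*E*(-7 + E) (N(E) = (2*E)*(-7 + E) = 2*E*(-7 + E))
((4 + 3) + N(-7))² = ((4 + 3) + 2*(-7)*(-7 - 7))² = (7 + 2*(-7)*(-14))² = (7 + 196)² = 203² = 41209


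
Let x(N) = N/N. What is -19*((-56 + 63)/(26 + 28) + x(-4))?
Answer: -1159/54 ≈ -21.463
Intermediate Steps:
x(N) = 1
-19*((-56 + 63)/(26 + 28) + x(-4)) = -19*((-56 + 63)/(26 + 28) + 1) = -19*(7/54 + 1) = -19*61/54 = -1159/54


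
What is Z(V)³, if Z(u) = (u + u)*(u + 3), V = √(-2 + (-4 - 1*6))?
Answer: 17280 + 15552*I*√3 ≈ 17280.0 + 26937.0*I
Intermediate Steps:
V = 2*I*√3 (V = √(-2 + (-4 - 6)) = √(-2 - 10) = √(-12) = 2*I*√3 ≈ 3.4641*I)
Z(u) = 2*u*(3 + u) (Z(u) = (2*u)*(3 + u) = 2*u*(3 + u))
Z(V)³ = (2*(2*I*√3)*(3 + 2*I*√3))³ = (4*I*√3*(3 + 2*I*√3))³ = -192*I*√3*(3 + 2*I*√3)³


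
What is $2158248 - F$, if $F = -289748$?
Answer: $2447996$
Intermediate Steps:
$2158248 - F = 2158248 - -289748 = 2158248 + 289748 = 2447996$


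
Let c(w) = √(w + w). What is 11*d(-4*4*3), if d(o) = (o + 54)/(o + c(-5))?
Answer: -1584/1157 - 33*I*√10/1157 ≈ -1.3691 - 0.090195*I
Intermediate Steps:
c(w) = √2*√w (c(w) = √(2*w) = √2*√w)
d(o) = (54 + o)/(o + I*√10) (d(o) = (o + 54)/(o + √2*√(-5)) = (54 + o)/(o + √2*(I*√5)) = (54 + o)/(o + I*√10))
11*d(-4*4*3) = 11*((54 - 4*4*3)/(-4*4*3 + I*√10)) = 11*((54 - 16*3)/(-16*3 + I*√10)) = 11*((54 - 48)/(-48 + I*√10)) = 11*(6/(-48 + I*√10)) = 66/(-48 + I*√10)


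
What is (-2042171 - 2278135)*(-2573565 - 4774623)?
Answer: 31746420705528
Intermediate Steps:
(-2042171 - 2278135)*(-2573565 - 4774623) = -4320306*(-7348188) = 31746420705528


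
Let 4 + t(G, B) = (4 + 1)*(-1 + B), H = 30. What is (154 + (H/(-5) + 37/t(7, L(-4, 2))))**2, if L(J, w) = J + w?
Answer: 7700625/361 ≈ 21331.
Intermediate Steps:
t(G, B) = -9 + 5*B (t(G, B) = -4 + (4 + 1)*(-1 + B) = -4 + 5*(-1 + B) = -4 + (-5 + 5*B) = -9 + 5*B)
(154 + (H/(-5) + 37/t(7, L(-4, 2))))**2 = (154 + (30/(-5) + 37/(-9 + 5*(-4 + 2))))**2 = (154 + (30*(-1/5) + 37/(-9 + 5*(-2))))**2 = (154 + (-6 + 37/(-9 - 10)))**2 = (154 + (-6 + 37/(-19)))**2 = (154 + (-6 + 37*(-1/19)))**2 = (154 + (-6 - 37/19))**2 = (154 - 151/19)**2 = (2775/19)**2 = 7700625/361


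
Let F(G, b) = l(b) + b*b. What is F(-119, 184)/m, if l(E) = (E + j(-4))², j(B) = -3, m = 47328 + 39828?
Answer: 66617/87156 ≈ 0.76434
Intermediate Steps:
m = 87156
l(E) = (-3 + E)² (l(E) = (E - 3)² = (-3 + E)²)
F(G, b) = b² + (-3 + b)² (F(G, b) = (-3 + b)² + b*b = (-3 + b)² + b² = b² + (-3 + b)²)
F(-119, 184)/m = (184² + (-3 + 184)²)/87156 = (33856 + 181²)*(1/87156) = (33856 + 32761)*(1/87156) = 66617*(1/87156) = 66617/87156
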